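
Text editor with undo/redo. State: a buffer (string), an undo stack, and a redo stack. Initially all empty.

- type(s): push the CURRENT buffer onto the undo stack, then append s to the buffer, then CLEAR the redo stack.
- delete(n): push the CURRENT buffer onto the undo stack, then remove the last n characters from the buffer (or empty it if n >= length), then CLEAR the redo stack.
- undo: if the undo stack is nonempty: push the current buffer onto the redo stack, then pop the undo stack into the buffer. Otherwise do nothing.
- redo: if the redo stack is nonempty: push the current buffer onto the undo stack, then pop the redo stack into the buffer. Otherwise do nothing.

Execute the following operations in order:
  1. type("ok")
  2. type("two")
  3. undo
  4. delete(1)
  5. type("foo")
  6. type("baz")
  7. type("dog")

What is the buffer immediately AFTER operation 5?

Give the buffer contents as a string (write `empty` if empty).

Answer: ofoo

Derivation:
After op 1 (type): buf='ok' undo_depth=1 redo_depth=0
After op 2 (type): buf='oktwo' undo_depth=2 redo_depth=0
After op 3 (undo): buf='ok' undo_depth=1 redo_depth=1
After op 4 (delete): buf='o' undo_depth=2 redo_depth=0
After op 5 (type): buf='ofoo' undo_depth=3 redo_depth=0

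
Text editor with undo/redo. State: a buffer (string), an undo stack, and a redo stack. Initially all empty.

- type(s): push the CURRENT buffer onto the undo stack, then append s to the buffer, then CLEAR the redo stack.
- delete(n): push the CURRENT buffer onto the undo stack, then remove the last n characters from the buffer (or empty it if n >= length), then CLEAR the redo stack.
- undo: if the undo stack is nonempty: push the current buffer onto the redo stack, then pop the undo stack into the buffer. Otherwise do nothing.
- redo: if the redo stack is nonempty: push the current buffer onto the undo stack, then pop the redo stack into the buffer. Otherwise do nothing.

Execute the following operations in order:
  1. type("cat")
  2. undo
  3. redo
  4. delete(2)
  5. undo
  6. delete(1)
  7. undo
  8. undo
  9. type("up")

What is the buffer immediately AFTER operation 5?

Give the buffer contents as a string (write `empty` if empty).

After op 1 (type): buf='cat' undo_depth=1 redo_depth=0
After op 2 (undo): buf='(empty)' undo_depth=0 redo_depth=1
After op 3 (redo): buf='cat' undo_depth=1 redo_depth=0
After op 4 (delete): buf='c' undo_depth=2 redo_depth=0
After op 5 (undo): buf='cat' undo_depth=1 redo_depth=1

Answer: cat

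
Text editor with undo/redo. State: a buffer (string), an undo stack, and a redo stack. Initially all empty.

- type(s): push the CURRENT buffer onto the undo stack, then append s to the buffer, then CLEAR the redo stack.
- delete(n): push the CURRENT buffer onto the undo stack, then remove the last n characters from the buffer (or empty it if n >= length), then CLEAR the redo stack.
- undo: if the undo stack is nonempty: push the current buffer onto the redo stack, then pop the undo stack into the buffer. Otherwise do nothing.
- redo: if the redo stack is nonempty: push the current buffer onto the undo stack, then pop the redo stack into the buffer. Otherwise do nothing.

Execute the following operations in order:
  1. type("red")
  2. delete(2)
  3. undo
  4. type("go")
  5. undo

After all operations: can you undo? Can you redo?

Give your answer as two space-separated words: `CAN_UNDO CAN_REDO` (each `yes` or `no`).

Answer: yes yes

Derivation:
After op 1 (type): buf='red' undo_depth=1 redo_depth=0
After op 2 (delete): buf='r' undo_depth=2 redo_depth=0
After op 3 (undo): buf='red' undo_depth=1 redo_depth=1
After op 4 (type): buf='redgo' undo_depth=2 redo_depth=0
After op 5 (undo): buf='red' undo_depth=1 redo_depth=1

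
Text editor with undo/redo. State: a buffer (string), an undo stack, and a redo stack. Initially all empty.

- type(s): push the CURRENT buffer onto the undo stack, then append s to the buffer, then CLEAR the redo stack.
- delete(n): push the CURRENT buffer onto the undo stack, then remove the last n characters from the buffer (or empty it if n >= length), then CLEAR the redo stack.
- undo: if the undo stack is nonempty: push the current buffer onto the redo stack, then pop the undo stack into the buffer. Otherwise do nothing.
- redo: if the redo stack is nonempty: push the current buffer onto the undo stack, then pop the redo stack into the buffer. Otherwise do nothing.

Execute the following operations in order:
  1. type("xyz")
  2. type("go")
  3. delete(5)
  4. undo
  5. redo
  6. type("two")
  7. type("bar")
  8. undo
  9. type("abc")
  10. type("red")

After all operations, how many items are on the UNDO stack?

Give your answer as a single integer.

After op 1 (type): buf='xyz' undo_depth=1 redo_depth=0
After op 2 (type): buf='xyzgo' undo_depth=2 redo_depth=0
After op 3 (delete): buf='(empty)' undo_depth=3 redo_depth=0
After op 4 (undo): buf='xyzgo' undo_depth=2 redo_depth=1
After op 5 (redo): buf='(empty)' undo_depth=3 redo_depth=0
After op 6 (type): buf='two' undo_depth=4 redo_depth=0
After op 7 (type): buf='twobar' undo_depth=5 redo_depth=0
After op 8 (undo): buf='two' undo_depth=4 redo_depth=1
After op 9 (type): buf='twoabc' undo_depth=5 redo_depth=0
After op 10 (type): buf='twoabcred' undo_depth=6 redo_depth=0

Answer: 6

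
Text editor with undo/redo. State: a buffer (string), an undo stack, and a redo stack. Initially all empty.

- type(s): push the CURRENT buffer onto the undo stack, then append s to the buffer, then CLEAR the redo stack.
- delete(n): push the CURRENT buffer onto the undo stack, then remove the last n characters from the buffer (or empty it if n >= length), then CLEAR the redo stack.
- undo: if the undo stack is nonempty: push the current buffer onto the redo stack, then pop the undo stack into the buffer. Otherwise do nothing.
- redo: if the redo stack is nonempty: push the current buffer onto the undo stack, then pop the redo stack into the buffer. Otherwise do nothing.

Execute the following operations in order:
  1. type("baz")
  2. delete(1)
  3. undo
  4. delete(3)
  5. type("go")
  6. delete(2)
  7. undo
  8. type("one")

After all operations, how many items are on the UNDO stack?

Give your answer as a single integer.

After op 1 (type): buf='baz' undo_depth=1 redo_depth=0
After op 2 (delete): buf='ba' undo_depth=2 redo_depth=0
After op 3 (undo): buf='baz' undo_depth=1 redo_depth=1
After op 4 (delete): buf='(empty)' undo_depth=2 redo_depth=0
After op 5 (type): buf='go' undo_depth=3 redo_depth=0
After op 6 (delete): buf='(empty)' undo_depth=4 redo_depth=0
After op 7 (undo): buf='go' undo_depth=3 redo_depth=1
After op 8 (type): buf='goone' undo_depth=4 redo_depth=0

Answer: 4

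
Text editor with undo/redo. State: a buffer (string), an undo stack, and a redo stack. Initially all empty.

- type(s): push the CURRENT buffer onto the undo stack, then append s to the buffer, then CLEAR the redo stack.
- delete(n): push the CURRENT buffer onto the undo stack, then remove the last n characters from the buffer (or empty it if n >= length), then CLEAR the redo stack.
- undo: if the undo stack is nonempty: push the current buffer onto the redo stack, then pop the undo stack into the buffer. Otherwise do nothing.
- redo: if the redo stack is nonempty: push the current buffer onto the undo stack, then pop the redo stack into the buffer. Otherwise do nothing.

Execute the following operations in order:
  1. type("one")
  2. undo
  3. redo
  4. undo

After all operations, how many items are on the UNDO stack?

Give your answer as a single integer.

After op 1 (type): buf='one' undo_depth=1 redo_depth=0
After op 2 (undo): buf='(empty)' undo_depth=0 redo_depth=1
After op 3 (redo): buf='one' undo_depth=1 redo_depth=0
After op 4 (undo): buf='(empty)' undo_depth=0 redo_depth=1

Answer: 0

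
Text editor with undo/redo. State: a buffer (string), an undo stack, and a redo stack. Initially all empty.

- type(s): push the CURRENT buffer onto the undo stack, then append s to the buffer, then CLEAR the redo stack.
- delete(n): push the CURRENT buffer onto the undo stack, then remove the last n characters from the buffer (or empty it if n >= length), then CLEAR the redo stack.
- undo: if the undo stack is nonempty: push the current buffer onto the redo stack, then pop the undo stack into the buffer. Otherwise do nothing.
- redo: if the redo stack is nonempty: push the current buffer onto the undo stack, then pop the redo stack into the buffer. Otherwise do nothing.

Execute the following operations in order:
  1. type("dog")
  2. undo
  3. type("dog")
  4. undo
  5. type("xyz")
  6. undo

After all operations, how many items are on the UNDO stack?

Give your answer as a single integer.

After op 1 (type): buf='dog' undo_depth=1 redo_depth=0
After op 2 (undo): buf='(empty)' undo_depth=0 redo_depth=1
After op 3 (type): buf='dog' undo_depth=1 redo_depth=0
After op 4 (undo): buf='(empty)' undo_depth=0 redo_depth=1
After op 5 (type): buf='xyz' undo_depth=1 redo_depth=0
After op 6 (undo): buf='(empty)' undo_depth=0 redo_depth=1

Answer: 0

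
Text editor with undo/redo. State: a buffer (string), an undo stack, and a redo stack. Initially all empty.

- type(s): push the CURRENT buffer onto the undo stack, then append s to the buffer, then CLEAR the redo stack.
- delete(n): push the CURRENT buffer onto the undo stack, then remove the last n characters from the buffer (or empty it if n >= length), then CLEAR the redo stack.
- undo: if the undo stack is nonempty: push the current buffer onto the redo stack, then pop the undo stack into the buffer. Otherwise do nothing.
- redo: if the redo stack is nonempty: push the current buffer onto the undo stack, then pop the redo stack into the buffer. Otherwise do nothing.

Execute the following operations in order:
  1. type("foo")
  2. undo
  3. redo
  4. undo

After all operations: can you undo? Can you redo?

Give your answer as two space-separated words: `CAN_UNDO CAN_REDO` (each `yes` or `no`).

After op 1 (type): buf='foo' undo_depth=1 redo_depth=0
After op 2 (undo): buf='(empty)' undo_depth=0 redo_depth=1
After op 3 (redo): buf='foo' undo_depth=1 redo_depth=0
After op 4 (undo): buf='(empty)' undo_depth=0 redo_depth=1

Answer: no yes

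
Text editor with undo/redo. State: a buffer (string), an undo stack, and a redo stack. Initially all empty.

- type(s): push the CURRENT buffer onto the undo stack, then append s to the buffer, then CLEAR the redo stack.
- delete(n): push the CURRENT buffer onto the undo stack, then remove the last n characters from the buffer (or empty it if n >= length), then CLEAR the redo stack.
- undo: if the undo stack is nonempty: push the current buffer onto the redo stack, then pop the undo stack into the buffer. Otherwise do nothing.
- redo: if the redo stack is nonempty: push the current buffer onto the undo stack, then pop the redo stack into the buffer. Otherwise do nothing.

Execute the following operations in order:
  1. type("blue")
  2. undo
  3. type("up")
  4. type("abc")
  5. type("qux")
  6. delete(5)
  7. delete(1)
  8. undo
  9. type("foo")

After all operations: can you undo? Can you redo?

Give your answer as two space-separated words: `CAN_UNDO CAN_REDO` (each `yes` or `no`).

Answer: yes no

Derivation:
After op 1 (type): buf='blue' undo_depth=1 redo_depth=0
After op 2 (undo): buf='(empty)' undo_depth=0 redo_depth=1
After op 3 (type): buf='up' undo_depth=1 redo_depth=0
After op 4 (type): buf='upabc' undo_depth=2 redo_depth=0
After op 5 (type): buf='upabcqux' undo_depth=3 redo_depth=0
After op 6 (delete): buf='upa' undo_depth=4 redo_depth=0
After op 7 (delete): buf='up' undo_depth=5 redo_depth=0
After op 8 (undo): buf='upa' undo_depth=4 redo_depth=1
After op 9 (type): buf='upafoo' undo_depth=5 redo_depth=0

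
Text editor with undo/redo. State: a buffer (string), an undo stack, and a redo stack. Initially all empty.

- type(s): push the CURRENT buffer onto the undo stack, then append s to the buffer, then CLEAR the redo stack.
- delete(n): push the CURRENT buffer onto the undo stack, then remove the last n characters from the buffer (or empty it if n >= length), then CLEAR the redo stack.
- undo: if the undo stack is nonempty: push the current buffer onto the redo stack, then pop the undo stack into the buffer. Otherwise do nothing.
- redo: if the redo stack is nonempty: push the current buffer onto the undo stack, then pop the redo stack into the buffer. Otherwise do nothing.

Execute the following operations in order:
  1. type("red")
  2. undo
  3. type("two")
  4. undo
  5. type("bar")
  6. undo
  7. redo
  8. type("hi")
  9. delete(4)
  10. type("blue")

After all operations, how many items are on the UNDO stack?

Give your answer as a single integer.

After op 1 (type): buf='red' undo_depth=1 redo_depth=0
After op 2 (undo): buf='(empty)' undo_depth=0 redo_depth=1
After op 3 (type): buf='two' undo_depth=1 redo_depth=0
After op 4 (undo): buf='(empty)' undo_depth=0 redo_depth=1
After op 5 (type): buf='bar' undo_depth=1 redo_depth=0
After op 6 (undo): buf='(empty)' undo_depth=0 redo_depth=1
After op 7 (redo): buf='bar' undo_depth=1 redo_depth=0
After op 8 (type): buf='barhi' undo_depth=2 redo_depth=0
After op 9 (delete): buf='b' undo_depth=3 redo_depth=0
After op 10 (type): buf='bblue' undo_depth=4 redo_depth=0

Answer: 4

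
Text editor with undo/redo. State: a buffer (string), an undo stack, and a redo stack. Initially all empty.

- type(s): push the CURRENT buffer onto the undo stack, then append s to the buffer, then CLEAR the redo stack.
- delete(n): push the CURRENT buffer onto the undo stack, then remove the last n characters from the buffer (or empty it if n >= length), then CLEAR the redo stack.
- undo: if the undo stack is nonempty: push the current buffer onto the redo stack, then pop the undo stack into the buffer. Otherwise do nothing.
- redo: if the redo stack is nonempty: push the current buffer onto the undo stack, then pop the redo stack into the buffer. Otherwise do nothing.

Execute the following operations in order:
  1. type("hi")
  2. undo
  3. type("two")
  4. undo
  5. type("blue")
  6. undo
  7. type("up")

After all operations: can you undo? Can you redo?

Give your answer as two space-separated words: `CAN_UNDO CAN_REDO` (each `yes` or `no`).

Answer: yes no

Derivation:
After op 1 (type): buf='hi' undo_depth=1 redo_depth=0
After op 2 (undo): buf='(empty)' undo_depth=0 redo_depth=1
After op 3 (type): buf='two' undo_depth=1 redo_depth=0
After op 4 (undo): buf='(empty)' undo_depth=0 redo_depth=1
After op 5 (type): buf='blue' undo_depth=1 redo_depth=0
After op 6 (undo): buf='(empty)' undo_depth=0 redo_depth=1
After op 7 (type): buf='up' undo_depth=1 redo_depth=0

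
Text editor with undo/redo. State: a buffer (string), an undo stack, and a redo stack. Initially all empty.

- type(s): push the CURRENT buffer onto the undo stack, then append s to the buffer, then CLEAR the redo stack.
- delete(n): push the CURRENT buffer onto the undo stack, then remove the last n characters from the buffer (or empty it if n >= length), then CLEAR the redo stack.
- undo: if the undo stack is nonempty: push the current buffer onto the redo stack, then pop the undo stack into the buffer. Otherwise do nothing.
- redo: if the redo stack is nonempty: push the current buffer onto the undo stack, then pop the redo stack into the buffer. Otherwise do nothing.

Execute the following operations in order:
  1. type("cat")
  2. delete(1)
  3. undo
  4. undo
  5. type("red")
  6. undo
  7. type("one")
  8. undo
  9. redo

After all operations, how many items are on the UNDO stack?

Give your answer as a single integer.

Answer: 1

Derivation:
After op 1 (type): buf='cat' undo_depth=1 redo_depth=0
After op 2 (delete): buf='ca' undo_depth=2 redo_depth=0
After op 3 (undo): buf='cat' undo_depth=1 redo_depth=1
After op 4 (undo): buf='(empty)' undo_depth=0 redo_depth=2
After op 5 (type): buf='red' undo_depth=1 redo_depth=0
After op 6 (undo): buf='(empty)' undo_depth=0 redo_depth=1
After op 7 (type): buf='one' undo_depth=1 redo_depth=0
After op 8 (undo): buf='(empty)' undo_depth=0 redo_depth=1
After op 9 (redo): buf='one' undo_depth=1 redo_depth=0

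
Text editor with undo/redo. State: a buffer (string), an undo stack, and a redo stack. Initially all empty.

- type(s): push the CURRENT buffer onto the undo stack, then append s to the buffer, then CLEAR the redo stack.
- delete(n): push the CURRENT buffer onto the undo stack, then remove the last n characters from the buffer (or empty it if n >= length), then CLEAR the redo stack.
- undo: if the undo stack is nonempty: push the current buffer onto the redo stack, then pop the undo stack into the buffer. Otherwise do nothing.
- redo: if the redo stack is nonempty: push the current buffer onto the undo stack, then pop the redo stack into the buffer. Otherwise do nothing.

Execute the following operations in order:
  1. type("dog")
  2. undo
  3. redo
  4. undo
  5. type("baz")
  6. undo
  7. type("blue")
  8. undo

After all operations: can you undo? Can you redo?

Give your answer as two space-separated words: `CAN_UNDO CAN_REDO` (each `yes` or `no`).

After op 1 (type): buf='dog' undo_depth=1 redo_depth=0
After op 2 (undo): buf='(empty)' undo_depth=0 redo_depth=1
After op 3 (redo): buf='dog' undo_depth=1 redo_depth=0
After op 4 (undo): buf='(empty)' undo_depth=0 redo_depth=1
After op 5 (type): buf='baz' undo_depth=1 redo_depth=0
After op 6 (undo): buf='(empty)' undo_depth=0 redo_depth=1
After op 7 (type): buf='blue' undo_depth=1 redo_depth=0
After op 8 (undo): buf='(empty)' undo_depth=0 redo_depth=1

Answer: no yes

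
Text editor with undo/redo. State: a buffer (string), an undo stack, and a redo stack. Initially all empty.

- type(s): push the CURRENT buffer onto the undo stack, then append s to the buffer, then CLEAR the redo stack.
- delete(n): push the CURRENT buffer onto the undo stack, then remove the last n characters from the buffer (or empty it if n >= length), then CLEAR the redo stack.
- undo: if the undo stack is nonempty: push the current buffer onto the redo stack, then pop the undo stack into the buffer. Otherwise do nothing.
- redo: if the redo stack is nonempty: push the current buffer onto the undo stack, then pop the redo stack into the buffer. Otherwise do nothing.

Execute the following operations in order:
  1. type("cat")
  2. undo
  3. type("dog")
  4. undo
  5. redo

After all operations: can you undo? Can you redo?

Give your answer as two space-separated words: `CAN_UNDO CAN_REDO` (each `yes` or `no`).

After op 1 (type): buf='cat' undo_depth=1 redo_depth=0
After op 2 (undo): buf='(empty)' undo_depth=0 redo_depth=1
After op 3 (type): buf='dog' undo_depth=1 redo_depth=0
After op 4 (undo): buf='(empty)' undo_depth=0 redo_depth=1
After op 5 (redo): buf='dog' undo_depth=1 redo_depth=0

Answer: yes no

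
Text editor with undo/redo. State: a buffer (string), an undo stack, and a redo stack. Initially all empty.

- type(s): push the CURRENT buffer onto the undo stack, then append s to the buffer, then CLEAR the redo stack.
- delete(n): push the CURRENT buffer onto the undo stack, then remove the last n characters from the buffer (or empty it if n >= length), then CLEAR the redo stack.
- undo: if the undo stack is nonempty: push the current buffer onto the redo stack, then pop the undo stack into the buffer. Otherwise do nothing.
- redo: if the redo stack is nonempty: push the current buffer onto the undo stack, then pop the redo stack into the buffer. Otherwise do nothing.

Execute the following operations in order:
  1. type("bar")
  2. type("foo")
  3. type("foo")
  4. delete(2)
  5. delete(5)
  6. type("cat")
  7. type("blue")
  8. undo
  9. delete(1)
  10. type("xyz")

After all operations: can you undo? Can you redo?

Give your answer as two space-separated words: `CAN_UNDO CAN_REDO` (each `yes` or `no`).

Answer: yes no

Derivation:
After op 1 (type): buf='bar' undo_depth=1 redo_depth=0
After op 2 (type): buf='barfoo' undo_depth=2 redo_depth=0
After op 3 (type): buf='barfoofoo' undo_depth=3 redo_depth=0
After op 4 (delete): buf='barfoof' undo_depth=4 redo_depth=0
After op 5 (delete): buf='ba' undo_depth=5 redo_depth=0
After op 6 (type): buf='bacat' undo_depth=6 redo_depth=0
After op 7 (type): buf='bacatblue' undo_depth=7 redo_depth=0
After op 8 (undo): buf='bacat' undo_depth=6 redo_depth=1
After op 9 (delete): buf='baca' undo_depth=7 redo_depth=0
After op 10 (type): buf='bacaxyz' undo_depth=8 redo_depth=0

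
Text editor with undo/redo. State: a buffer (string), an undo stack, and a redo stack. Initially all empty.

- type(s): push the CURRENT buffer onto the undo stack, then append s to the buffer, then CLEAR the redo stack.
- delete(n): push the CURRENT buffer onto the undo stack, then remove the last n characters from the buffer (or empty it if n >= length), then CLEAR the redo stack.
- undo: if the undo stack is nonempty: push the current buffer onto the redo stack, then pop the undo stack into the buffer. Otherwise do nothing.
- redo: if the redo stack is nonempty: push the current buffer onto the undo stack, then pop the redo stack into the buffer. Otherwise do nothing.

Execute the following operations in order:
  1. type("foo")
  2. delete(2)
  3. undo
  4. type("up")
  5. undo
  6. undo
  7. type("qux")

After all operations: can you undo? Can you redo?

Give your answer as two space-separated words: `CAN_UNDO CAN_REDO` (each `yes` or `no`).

After op 1 (type): buf='foo' undo_depth=1 redo_depth=0
After op 2 (delete): buf='f' undo_depth=2 redo_depth=0
After op 3 (undo): buf='foo' undo_depth=1 redo_depth=1
After op 4 (type): buf='fooup' undo_depth=2 redo_depth=0
After op 5 (undo): buf='foo' undo_depth=1 redo_depth=1
After op 6 (undo): buf='(empty)' undo_depth=0 redo_depth=2
After op 7 (type): buf='qux' undo_depth=1 redo_depth=0

Answer: yes no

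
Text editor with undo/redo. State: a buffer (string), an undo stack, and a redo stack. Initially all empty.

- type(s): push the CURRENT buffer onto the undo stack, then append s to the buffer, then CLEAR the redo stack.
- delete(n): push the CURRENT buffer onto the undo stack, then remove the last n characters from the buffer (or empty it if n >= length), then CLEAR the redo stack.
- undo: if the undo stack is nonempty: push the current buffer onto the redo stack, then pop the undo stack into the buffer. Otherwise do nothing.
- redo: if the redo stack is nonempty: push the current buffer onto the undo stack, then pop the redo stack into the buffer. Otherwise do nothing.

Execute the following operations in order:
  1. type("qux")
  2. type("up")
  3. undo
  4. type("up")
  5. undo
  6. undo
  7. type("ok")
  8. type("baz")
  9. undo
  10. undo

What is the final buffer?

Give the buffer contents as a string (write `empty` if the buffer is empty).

After op 1 (type): buf='qux' undo_depth=1 redo_depth=0
After op 2 (type): buf='quxup' undo_depth=2 redo_depth=0
After op 3 (undo): buf='qux' undo_depth=1 redo_depth=1
After op 4 (type): buf='quxup' undo_depth=2 redo_depth=0
After op 5 (undo): buf='qux' undo_depth=1 redo_depth=1
After op 6 (undo): buf='(empty)' undo_depth=0 redo_depth=2
After op 7 (type): buf='ok' undo_depth=1 redo_depth=0
After op 8 (type): buf='okbaz' undo_depth=2 redo_depth=0
After op 9 (undo): buf='ok' undo_depth=1 redo_depth=1
After op 10 (undo): buf='(empty)' undo_depth=0 redo_depth=2

Answer: empty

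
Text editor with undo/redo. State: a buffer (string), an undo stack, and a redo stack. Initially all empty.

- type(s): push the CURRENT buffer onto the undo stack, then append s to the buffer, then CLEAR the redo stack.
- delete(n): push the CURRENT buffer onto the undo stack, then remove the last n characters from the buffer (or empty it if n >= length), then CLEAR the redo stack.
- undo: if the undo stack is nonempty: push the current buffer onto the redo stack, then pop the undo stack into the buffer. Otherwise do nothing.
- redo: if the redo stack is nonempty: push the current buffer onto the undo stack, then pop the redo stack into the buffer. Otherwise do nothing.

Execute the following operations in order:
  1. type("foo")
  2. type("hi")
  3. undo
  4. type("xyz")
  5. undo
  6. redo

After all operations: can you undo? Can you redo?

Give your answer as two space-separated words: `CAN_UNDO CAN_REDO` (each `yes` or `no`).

Answer: yes no

Derivation:
After op 1 (type): buf='foo' undo_depth=1 redo_depth=0
After op 2 (type): buf='foohi' undo_depth=2 redo_depth=0
After op 3 (undo): buf='foo' undo_depth=1 redo_depth=1
After op 4 (type): buf='fooxyz' undo_depth=2 redo_depth=0
After op 5 (undo): buf='foo' undo_depth=1 redo_depth=1
After op 6 (redo): buf='fooxyz' undo_depth=2 redo_depth=0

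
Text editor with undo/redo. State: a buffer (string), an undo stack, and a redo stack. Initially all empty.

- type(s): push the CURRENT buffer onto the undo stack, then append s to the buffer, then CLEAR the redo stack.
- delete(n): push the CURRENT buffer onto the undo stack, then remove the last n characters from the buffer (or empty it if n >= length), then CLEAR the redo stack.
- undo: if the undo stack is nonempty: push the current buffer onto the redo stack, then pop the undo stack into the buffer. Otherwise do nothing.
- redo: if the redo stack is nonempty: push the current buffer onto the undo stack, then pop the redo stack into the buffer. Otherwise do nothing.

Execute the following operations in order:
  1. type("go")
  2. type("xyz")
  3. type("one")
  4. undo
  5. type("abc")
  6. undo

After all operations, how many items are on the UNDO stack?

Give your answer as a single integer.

After op 1 (type): buf='go' undo_depth=1 redo_depth=0
After op 2 (type): buf='goxyz' undo_depth=2 redo_depth=0
After op 3 (type): buf='goxyzone' undo_depth=3 redo_depth=0
After op 4 (undo): buf='goxyz' undo_depth=2 redo_depth=1
After op 5 (type): buf='goxyzabc' undo_depth=3 redo_depth=0
After op 6 (undo): buf='goxyz' undo_depth=2 redo_depth=1

Answer: 2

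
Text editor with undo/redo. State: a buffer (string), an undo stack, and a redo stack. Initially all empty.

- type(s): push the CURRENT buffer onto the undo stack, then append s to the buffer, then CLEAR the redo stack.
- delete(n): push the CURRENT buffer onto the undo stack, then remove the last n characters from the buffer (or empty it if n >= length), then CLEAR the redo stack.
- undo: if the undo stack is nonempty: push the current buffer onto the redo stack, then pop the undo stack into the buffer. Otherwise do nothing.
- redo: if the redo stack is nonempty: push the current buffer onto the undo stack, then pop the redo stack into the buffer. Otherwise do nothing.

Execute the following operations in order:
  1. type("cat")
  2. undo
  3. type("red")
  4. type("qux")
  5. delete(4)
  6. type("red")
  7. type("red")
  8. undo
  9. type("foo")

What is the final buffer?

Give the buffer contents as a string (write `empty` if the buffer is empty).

After op 1 (type): buf='cat' undo_depth=1 redo_depth=0
After op 2 (undo): buf='(empty)' undo_depth=0 redo_depth=1
After op 3 (type): buf='red' undo_depth=1 redo_depth=0
After op 4 (type): buf='redqux' undo_depth=2 redo_depth=0
After op 5 (delete): buf='re' undo_depth=3 redo_depth=0
After op 6 (type): buf='rered' undo_depth=4 redo_depth=0
After op 7 (type): buf='reredred' undo_depth=5 redo_depth=0
After op 8 (undo): buf='rered' undo_depth=4 redo_depth=1
After op 9 (type): buf='reredfoo' undo_depth=5 redo_depth=0

Answer: reredfoo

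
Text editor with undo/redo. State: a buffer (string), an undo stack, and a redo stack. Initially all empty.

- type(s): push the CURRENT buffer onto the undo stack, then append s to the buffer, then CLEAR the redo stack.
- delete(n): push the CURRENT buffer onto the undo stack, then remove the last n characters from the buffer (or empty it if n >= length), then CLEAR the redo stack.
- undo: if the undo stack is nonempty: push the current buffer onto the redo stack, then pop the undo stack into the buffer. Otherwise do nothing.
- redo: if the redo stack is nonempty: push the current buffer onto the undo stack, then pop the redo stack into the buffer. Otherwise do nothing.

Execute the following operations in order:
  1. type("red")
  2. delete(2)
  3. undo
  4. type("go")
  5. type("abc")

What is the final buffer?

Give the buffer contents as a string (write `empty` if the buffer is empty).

Answer: redgoabc

Derivation:
After op 1 (type): buf='red' undo_depth=1 redo_depth=0
After op 2 (delete): buf='r' undo_depth=2 redo_depth=0
After op 3 (undo): buf='red' undo_depth=1 redo_depth=1
After op 4 (type): buf='redgo' undo_depth=2 redo_depth=0
After op 5 (type): buf='redgoabc' undo_depth=3 redo_depth=0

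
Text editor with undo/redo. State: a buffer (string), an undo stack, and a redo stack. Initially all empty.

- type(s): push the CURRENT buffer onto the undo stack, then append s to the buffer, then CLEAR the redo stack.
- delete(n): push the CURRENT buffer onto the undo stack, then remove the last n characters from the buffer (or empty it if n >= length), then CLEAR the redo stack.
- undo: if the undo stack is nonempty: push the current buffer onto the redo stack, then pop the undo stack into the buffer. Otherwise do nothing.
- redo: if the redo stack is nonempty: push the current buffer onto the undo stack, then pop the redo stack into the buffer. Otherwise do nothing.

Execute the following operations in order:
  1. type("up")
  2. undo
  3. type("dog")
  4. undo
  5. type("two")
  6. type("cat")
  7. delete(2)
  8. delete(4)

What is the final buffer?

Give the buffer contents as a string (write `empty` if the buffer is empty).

Answer: empty

Derivation:
After op 1 (type): buf='up' undo_depth=1 redo_depth=0
After op 2 (undo): buf='(empty)' undo_depth=0 redo_depth=1
After op 3 (type): buf='dog' undo_depth=1 redo_depth=0
After op 4 (undo): buf='(empty)' undo_depth=0 redo_depth=1
After op 5 (type): buf='two' undo_depth=1 redo_depth=0
After op 6 (type): buf='twocat' undo_depth=2 redo_depth=0
After op 7 (delete): buf='twoc' undo_depth=3 redo_depth=0
After op 8 (delete): buf='(empty)' undo_depth=4 redo_depth=0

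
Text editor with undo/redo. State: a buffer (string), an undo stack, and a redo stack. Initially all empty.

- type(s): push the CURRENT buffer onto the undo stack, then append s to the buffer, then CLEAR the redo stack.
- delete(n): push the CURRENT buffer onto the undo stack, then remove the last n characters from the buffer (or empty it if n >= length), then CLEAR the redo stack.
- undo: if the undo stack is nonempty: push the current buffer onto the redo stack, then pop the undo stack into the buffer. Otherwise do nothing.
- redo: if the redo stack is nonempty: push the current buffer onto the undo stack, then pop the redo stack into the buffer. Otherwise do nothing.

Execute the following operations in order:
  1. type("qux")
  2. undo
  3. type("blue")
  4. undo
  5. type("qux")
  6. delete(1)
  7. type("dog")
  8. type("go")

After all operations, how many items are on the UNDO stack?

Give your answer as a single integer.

After op 1 (type): buf='qux' undo_depth=1 redo_depth=0
After op 2 (undo): buf='(empty)' undo_depth=0 redo_depth=1
After op 3 (type): buf='blue' undo_depth=1 redo_depth=0
After op 4 (undo): buf='(empty)' undo_depth=0 redo_depth=1
After op 5 (type): buf='qux' undo_depth=1 redo_depth=0
After op 6 (delete): buf='qu' undo_depth=2 redo_depth=0
After op 7 (type): buf='qudog' undo_depth=3 redo_depth=0
After op 8 (type): buf='qudoggo' undo_depth=4 redo_depth=0

Answer: 4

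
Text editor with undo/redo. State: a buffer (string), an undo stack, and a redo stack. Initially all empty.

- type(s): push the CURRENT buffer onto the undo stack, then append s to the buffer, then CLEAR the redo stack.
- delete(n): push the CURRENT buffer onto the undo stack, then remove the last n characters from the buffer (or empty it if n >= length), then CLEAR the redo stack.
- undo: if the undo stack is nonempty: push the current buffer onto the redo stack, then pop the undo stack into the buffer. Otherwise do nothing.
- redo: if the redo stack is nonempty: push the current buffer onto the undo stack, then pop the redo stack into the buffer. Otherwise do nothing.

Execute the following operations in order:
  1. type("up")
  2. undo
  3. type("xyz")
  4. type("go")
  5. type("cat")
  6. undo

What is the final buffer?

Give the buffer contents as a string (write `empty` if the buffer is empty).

Answer: xyzgo

Derivation:
After op 1 (type): buf='up' undo_depth=1 redo_depth=0
After op 2 (undo): buf='(empty)' undo_depth=0 redo_depth=1
After op 3 (type): buf='xyz' undo_depth=1 redo_depth=0
After op 4 (type): buf='xyzgo' undo_depth=2 redo_depth=0
After op 5 (type): buf='xyzgocat' undo_depth=3 redo_depth=0
After op 6 (undo): buf='xyzgo' undo_depth=2 redo_depth=1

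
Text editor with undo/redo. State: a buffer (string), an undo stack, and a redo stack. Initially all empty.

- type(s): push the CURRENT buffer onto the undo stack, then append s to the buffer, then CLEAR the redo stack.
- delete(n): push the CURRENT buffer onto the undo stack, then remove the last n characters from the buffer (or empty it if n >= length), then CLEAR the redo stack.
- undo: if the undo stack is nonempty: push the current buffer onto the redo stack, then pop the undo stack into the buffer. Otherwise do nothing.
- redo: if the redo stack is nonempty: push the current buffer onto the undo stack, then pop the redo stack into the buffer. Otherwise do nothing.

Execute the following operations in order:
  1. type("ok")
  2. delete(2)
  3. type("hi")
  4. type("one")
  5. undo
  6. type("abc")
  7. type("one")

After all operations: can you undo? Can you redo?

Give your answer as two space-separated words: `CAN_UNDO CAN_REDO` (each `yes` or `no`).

After op 1 (type): buf='ok' undo_depth=1 redo_depth=0
After op 2 (delete): buf='(empty)' undo_depth=2 redo_depth=0
After op 3 (type): buf='hi' undo_depth=3 redo_depth=0
After op 4 (type): buf='hione' undo_depth=4 redo_depth=0
After op 5 (undo): buf='hi' undo_depth=3 redo_depth=1
After op 6 (type): buf='hiabc' undo_depth=4 redo_depth=0
After op 7 (type): buf='hiabcone' undo_depth=5 redo_depth=0

Answer: yes no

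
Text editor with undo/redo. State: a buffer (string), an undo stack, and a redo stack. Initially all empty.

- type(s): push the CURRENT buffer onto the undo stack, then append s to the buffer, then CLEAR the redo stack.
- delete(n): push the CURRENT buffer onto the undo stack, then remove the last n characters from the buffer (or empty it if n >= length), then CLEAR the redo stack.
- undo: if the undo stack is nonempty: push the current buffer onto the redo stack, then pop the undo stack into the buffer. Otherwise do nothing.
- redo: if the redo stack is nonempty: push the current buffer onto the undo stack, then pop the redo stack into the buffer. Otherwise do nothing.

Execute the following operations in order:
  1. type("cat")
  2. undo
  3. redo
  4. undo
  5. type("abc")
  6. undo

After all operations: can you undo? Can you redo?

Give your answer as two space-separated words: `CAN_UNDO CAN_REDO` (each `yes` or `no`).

Answer: no yes

Derivation:
After op 1 (type): buf='cat' undo_depth=1 redo_depth=0
After op 2 (undo): buf='(empty)' undo_depth=0 redo_depth=1
After op 3 (redo): buf='cat' undo_depth=1 redo_depth=0
After op 4 (undo): buf='(empty)' undo_depth=0 redo_depth=1
After op 5 (type): buf='abc' undo_depth=1 redo_depth=0
After op 6 (undo): buf='(empty)' undo_depth=0 redo_depth=1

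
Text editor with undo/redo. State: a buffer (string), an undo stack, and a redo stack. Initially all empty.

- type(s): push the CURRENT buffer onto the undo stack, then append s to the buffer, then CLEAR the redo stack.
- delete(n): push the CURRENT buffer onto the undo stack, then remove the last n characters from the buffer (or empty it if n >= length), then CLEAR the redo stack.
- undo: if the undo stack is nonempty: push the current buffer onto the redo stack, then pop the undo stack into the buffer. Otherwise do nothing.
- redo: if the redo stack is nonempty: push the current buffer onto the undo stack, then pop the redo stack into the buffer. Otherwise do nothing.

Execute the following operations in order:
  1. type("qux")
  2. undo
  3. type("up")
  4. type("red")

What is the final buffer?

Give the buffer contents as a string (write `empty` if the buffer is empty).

Answer: upred

Derivation:
After op 1 (type): buf='qux' undo_depth=1 redo_depth=0
After op 2 (undo): buf='(empty)' undo_depth=0 redo_depth=1
After op 3 (type): buf='up' undo_depth=1 redo_depth=0
After op 4 (type): buf='upred' undo_depth=2 redo_depth=0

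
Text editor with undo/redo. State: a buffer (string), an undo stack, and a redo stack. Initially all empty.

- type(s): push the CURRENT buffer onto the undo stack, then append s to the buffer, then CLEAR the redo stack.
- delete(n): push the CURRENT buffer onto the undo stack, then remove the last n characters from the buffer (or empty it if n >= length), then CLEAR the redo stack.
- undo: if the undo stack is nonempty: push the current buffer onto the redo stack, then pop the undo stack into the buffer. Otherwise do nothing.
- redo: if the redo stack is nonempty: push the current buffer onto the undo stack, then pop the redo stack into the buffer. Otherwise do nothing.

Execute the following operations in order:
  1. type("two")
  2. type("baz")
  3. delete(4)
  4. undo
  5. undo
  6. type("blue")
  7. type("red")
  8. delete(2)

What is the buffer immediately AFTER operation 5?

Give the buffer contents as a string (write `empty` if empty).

Answer: two

Derivation:
After op 1 (type): buf='two' undo_depth=1 redo_depth=0
After op 2 (type): buf='twobaz' undo_depth=2 redo_depth=0
After op 3 (delete): buf='tw' undo_depth=3 redo_depth=0
After op 4 (undo): buf='twobaz' undo_depth=2 redo_depth=1
After op 5 (undo): buf='two' undo_depth=1 redo_depth=2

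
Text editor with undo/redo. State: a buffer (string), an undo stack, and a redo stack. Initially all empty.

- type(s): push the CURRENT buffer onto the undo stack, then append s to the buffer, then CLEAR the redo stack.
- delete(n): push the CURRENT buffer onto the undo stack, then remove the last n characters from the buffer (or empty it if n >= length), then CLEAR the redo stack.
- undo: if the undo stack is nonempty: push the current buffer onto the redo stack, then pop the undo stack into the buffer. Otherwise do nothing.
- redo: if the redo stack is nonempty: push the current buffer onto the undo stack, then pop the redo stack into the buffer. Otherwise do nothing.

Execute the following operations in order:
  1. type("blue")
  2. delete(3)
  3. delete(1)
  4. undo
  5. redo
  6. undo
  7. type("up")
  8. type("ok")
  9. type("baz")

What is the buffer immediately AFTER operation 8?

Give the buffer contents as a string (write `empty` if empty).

Answer: bupok

Derivation:
After op 1 (type): buf='blue' undo_depth=1 redo_depth=0
After op 2 (delete): buf='b' undo_depth=2 redo_depth=0
After op 3 (delete): buf='(empty)' undo_depth=3 redo_depth=0
After op 4 (undo): buf='b' undo_depth=2 redo_depth=1
After op 5 (redo): buf='(empty)' undo_depth=3 redo_depth=0
After op 6 (undo): buf='b' undo_depth=2 redo_depth=1
After op 7 (type): buf='bup' undo_depth=3 redo_depth=0
After op 8 (type): buf='bupok' undo_depth=4 redo_depth=0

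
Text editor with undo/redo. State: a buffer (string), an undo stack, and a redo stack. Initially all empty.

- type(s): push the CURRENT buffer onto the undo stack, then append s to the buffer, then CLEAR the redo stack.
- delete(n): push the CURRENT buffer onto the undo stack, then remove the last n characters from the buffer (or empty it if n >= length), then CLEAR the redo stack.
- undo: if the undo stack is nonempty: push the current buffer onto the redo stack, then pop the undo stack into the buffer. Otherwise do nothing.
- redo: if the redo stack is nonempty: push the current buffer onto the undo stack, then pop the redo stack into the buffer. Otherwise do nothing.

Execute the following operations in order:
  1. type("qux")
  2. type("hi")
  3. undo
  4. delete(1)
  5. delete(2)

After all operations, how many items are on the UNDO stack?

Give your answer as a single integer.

Answer: 3

Derivation:
After op 1 (type): buf='qux' undo_depth=1 redo_depth=0
After op 2 (type): buf='quxhi' undo_depth=2 redo_depth=0
After op 3 (undo): buf='qux' undo_depth=1 redo_depth=1
After op 4 (delete): buf='qu' undo_depth=2 redo_depth=0
After op 5 (delete): buf='(empty)' undo_depth=3 redo_depth=0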